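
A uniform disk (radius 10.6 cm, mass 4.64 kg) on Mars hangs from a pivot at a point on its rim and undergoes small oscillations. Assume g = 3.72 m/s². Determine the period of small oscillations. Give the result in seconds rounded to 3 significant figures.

1.30 s

I_cm = ½mr² = 0.02607 kg·m². The pivot is at distance d = 0.106 m from the centre of mass.
By the parallel-axis theorem, I = I_cm + md² = 0.02607 + 0.05214 = 0.07820 kg·m².
T = 2π√(I/(mgd)) = 2π√(0.07820/(4.64 × 3.72 × 0.106)) = 1.30 s.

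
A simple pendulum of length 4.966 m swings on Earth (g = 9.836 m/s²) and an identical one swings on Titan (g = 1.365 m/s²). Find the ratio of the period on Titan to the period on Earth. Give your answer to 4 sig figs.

T ∝ 1/√g, so T₂/T₁ = √(g₁/g₂) = √(9.836/1.365) = 2.684.

2.684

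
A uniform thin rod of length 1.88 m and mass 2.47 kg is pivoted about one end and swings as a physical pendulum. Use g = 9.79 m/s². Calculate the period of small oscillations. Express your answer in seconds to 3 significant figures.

For a physical pendulum T = 2π√(I/(mgd)), with d = 0.9400 m from pivot to centre of mass.
I_cm = mL²/12 = 2.47 × 1.88²/12 = 0.7275 kg·m²; I = I_cm + md² = 0.7275 + 2.47 × 0.9400² = 2.910 kg·m².
T = 2π√(2.910/(2.47 × 9.79 × 0.9400)) = 2.25 s.

2.25 s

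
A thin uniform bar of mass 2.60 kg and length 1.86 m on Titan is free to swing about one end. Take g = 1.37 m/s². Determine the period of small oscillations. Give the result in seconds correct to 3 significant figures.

5.98 s

For a physical pendulum T = 2π√(I/(mgd)), with d = 0.9300 m from pivot to centre of mass.
I_cm = mL²/12 = 2.60 × 1.86²/12 = 0.7496 kg·m²; I = I_cm + md² = 0.7496 + 2.60 × 0.9300² = 2.998 kg·m².
T = 2π√(2.998/(2.60 × 1.37 × 0.9300)) = 5.98 s.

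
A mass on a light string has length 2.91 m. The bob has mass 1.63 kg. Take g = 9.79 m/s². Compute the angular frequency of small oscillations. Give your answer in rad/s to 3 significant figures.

ω = √(g/L) = √(9.79/2.91) = 1.83 rad/s.

1.83 rad/s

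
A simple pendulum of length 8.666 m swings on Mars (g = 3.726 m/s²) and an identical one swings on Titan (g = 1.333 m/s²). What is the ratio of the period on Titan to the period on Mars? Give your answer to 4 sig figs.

T ∝ 1/√g, so T₂/T₁ = √(g₁/g₂) = √(3.726/1.333) = 1.672.

1.672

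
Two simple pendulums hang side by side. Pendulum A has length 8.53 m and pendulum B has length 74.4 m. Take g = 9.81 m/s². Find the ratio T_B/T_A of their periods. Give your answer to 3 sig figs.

T ∝ √L, so T_B/T_A = √(L_B/L_A) = √(74.4/8.53) = 2.95.

2.95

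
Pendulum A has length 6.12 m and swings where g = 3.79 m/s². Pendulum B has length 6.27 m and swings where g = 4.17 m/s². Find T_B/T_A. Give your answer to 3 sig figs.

0.965

T = 2π√(L/g), so T_B/T_A = √((L_B/g_B)/(L_A/g_A)) = √((6.27/4.17)/(6.12/3.79)) = 0.965.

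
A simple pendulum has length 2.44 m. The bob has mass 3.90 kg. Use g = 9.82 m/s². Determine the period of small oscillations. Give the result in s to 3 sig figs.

T = 2π√(L/g) = 2π√(2.44/9.82) = 2π × 0.4985 = 3.13 s.

3.13 s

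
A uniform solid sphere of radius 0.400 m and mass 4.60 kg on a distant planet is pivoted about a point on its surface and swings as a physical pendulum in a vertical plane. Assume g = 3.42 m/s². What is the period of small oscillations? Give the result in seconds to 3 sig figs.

I_cm = (2/5)mr² = 0.2944 kg·m². The pivot is at distance d = 0.400 m from the centre of mass.
By the parallel-axis theorem, I = I_cm + md² = 0.2944 + 0.7360 = 1.030 kg·m².
T = 2π√(I/(mgd)) = 2π√(1.030/(4.60 × 3.42 × 0.400)) = 2.54 s.

2.54 s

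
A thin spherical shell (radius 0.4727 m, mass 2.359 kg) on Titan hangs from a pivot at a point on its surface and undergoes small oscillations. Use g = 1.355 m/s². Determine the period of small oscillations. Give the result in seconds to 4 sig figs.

4.791 s

I_cm = (2/3)mr² = 0.35140 kg·m². The pivot is at distance d = 0.4727 m from the centre of mass.
By the parallel-axis theorem, I = I_cm + md² = 0.35140 + 0.52711 = 0.87851 kg·m².
T = 2π√(I/(mgd)) = 2π√(0.87851/(2.359 × 1.355 × 0.4727)) = 4.791 s.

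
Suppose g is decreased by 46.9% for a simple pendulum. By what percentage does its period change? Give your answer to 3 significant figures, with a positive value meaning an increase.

T ∝ 1/√g, so T'/T = 1/√(0.5310) = 1.372.
Percentage change in T = (1.372 − 1) × 100% = 37.2%.

37.2%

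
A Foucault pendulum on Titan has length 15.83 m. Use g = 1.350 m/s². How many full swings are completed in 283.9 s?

T = 2π√(L/g) = 2π√(15.83/1.350) = 21.516 s.
Number of complete oscillations = ⌊283.9/21.516⌋ = ⌊13.195⌋ = 13.

13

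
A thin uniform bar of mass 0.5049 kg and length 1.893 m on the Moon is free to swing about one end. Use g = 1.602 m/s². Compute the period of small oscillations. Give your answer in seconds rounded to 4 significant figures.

5.577 s

For a physical pendulum T = 2π√(I/(mgd)), with d = 0.94650 m from pivot to centre of mass.
I_cm = mL²/12 = 0.5049 × 1.893²/12 = 0.15077 kg·m²; I = I_cm + md² = 0.15077 + 0.5049 × 0.94650² = 0.60309 kg·m².
T = 2π√(0.60309/(0.5049 × 1.602 × 0.94650)) = 5.577 s.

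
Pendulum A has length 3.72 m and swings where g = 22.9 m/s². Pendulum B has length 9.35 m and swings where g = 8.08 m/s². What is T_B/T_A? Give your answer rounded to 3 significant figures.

T = 2π√(L/g), so T_B/T_A = √((L_B/g_B)/(L_A/g_A)) = √((9.35/8.08)/(3.72/22.9)) = 2.67.

2.67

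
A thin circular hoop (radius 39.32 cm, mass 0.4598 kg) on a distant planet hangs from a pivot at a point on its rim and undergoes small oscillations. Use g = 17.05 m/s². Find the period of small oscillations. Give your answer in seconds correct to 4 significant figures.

1.349 s

I_cm = mr² = 0.071088 kg·m². The pivot is at distance d = 0.3932 m from the centre of mass.
By the parallel-axis theorem, I = I_cm + md² = 0.071088 + 0.071088 = 0.14218 kg·m².
T = 2π√(I/(mgd)) = 2π√(0.14218/(0.4598 × 17.05 × 0.3932)) = 1.349 s.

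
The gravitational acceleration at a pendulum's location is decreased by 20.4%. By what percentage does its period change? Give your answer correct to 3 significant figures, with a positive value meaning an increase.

T ∝ 1/√g, so T'/T = 1/√(0.7960) = 1.121.
Percentage change in T = (1.121 − 1) × 100% = 12.1%.

12.1%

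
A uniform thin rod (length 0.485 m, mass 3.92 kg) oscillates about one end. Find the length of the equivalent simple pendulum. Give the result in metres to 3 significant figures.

0.323 m

The equivalent simple-pendulum length is L_eq = I/(md), where I is about the pivot and d = 0.2425 m.
I_cm = (1/12)mL² = 0.07684 kg·m², so I = I_cm + md² = 0.07684 + 0.2305 = 0.3074 kg·m².
L_eq = 0.3074/(3.92 × 0.2425) = 0.323 m.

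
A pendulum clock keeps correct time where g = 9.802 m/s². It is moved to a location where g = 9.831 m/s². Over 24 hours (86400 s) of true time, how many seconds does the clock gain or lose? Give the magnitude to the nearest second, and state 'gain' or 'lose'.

The clock's period scales as T ∝ 1/√g, so T'/T = √(9.802/9.831) = 0.998524.
In 86400 s of true time the clock registers 86400/0.998524 = 86527.7 s, so it gains 128 s.

gain 128 s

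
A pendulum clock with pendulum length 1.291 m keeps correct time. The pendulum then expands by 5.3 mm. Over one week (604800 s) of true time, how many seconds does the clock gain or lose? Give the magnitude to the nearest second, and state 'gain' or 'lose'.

T ∝ √L, so T'/T = √(1.29630/1.291) = 1.00205.
In 604800 s of true time the clock registers 604800/1.00205 = 603562.4 s, so it loses 1238 s.

lose 1238 s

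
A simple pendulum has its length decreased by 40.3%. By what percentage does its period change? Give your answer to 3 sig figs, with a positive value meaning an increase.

-22.7%

T ∝ √L, so T'/T = √(0.5970) = 0.7727.
Percentage change in T = (0.7727 − 1) × 100% = -22.7%.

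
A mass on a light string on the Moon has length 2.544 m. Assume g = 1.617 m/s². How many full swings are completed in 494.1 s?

T = 2π√(L/g) = 2π√(2.544/1.617) = 7.8810 s.
Number of complete oscillations = ⌊494.1/7.8810⌋ = ⌊62.695⌋ = 62.

62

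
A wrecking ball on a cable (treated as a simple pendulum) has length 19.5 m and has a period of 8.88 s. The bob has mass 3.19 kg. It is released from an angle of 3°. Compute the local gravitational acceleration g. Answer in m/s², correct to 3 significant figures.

From T = 2π√(L/g), g = 4π²L/T² = 4π² × 19.5/8.880² = 9.76 m/s².

9.76 m/s²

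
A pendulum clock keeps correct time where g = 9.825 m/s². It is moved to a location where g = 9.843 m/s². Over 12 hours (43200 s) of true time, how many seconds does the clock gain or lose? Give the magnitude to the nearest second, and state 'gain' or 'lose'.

The clock's period scales as T ∝ 1/√g, so T'/T = √(9.825/9.843) = 0.999085.
In 43200 s of true time the clock registers 43200/0.999085 = 43239.6 s, so it gains 40 s.

gain 40 s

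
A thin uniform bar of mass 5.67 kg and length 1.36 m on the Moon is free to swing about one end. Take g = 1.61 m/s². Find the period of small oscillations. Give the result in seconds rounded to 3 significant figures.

For a physical pendulum T = 2π√(I/(mgd)), with d = 0.6800 m from pivot to centre of mass.
I_cm = mL²/12 = 5.67 × 1.36²/12 = 0.8739 kg·m²; I = I_cm + md² = 0.8739 + 5.67 × 0.6800² = 3.496 kg·m².
T = 2π√(3.496/(5.67 × 1.61 × 0.6800)) = 4.72 s.

4.72 s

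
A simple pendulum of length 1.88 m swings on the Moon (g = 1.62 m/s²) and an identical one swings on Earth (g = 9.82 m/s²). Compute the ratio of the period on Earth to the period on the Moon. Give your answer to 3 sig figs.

0.406

T ∝ 1/√g, so T₂/T₁ = √(g₁/g₂) = √(1.62/9.82) = 0.406.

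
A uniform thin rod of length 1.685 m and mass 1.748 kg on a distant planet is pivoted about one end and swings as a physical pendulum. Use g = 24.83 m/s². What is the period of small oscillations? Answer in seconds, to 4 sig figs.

For a physical pendulum T = 2π√(I/(mgd)), with d = 0.84250 m from pivot to centre of mass.
I_cm = mL²/12 = 1.748 × 1.685²/12 = 0.41358 kg·m²; I = I_cm + md² = 0.41358 + 1.748 × 0.84250² = 1.6543 kg·m².
T = 2π√(1.6543/(1.748 × 24.83 × 0.84250)) = 1.336 s.

1.336 s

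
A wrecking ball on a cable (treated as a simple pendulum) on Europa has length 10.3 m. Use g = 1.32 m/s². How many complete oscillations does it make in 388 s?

22

T = 2π√(L/g) = 2π√(10.3/1.32) = 17.55 s.
Number of complete oscillations = ⌊388/17.55⌋ = ⌊22.11⌋ = 22.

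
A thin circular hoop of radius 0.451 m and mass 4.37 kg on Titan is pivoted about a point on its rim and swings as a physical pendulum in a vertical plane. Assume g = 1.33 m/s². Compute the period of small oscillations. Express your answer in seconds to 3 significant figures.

5.17 s

I_cm = mr² = 0.8889 kg·m². The pivot is at distance d = 0.451 m from the centre of mass.
By the parallel-axis theorem, I = I_cm + md² = 0.8889 + 0.8889 = 1.778 kg·m².
T = 2π√(I/(mgd)) = 2π√(1.778/(4.37 × 1.33 × 0.451)) = 5.17 s.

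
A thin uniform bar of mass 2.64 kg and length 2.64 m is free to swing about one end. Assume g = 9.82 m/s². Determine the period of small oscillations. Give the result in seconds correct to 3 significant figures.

2.66 s

For a physical pendulum T = 2π√(I/(mgd)), with d = 1.320 m from pivot to centre of mass.
I_cm = mL²/12 = 2.64 × 2.64²/12 = 1.533 kg·m²; I = I_cm + md² = 1.533 + 2.64 × 1.320² = 6.133 kg·m².
T = 2π√(6.133/(2.64 × 9.82 × 1.320)) = 2.66 s.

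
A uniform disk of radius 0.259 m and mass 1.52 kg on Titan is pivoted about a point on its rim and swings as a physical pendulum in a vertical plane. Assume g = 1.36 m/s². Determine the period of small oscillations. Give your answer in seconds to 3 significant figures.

3.36 s

I_cm = ½mr² = 0.05098 kg·m². The pivot is at distance d = 0.259 m from the centre of mass.
By the parallel-axis theorem, I = I_cm + md² = 0.05098 + 0.1020 = 0.1529 kg·m².
T = 2π√(I/(mgd)) = 2π√(0.1529/(1.52 × 1.36 × 0.259)) = 3.36 s.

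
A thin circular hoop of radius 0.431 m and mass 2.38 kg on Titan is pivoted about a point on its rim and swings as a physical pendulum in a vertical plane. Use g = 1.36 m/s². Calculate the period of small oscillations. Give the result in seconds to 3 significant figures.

5.00 s

I_cm = mr² = 0.4421 kg·m². The pivot is at distance d = 0.431 m from the centre of mass.
By the parallel-axis theorem, I = I_cm + md² = 0.4421 + 0.4421 = 0.8842 kg·m².
T = 2π√(I/(mgd)) = 2π√(0.8842/(2.38 × 1.36 × 0.431)) = 5.00 s.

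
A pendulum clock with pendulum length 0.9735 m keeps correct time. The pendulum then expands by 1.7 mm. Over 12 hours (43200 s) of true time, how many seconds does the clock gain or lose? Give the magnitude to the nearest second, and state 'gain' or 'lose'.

T ∝ √L, so T'/T = √(0.97520/0.9735) = 1.00087.
In 43200 s of true time the clock registers 43200/1.00087 = 43162.3 s, so it loses 38 s.

lose 38 s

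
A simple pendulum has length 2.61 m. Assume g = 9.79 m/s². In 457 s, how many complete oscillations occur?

140

T = 2π√(L/g) = 2π√(2.61/9.79) = 3.244 s.
Number of complete oscillations = ⌊457/3.244⌋ = ⌊140.9⌋ = 140.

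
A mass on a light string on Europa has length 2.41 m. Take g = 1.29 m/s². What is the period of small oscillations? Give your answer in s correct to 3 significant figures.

8.59 s

T = 2π√(L/g) = 2π√(2.41/1.29) = 2π × 1.367 = 8.59 s.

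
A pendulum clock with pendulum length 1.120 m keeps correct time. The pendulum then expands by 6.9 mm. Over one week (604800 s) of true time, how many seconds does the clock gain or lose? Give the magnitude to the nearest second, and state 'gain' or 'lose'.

T ∝ √L, so T'/T = √(1.12690/1.120) = 1.00308.
In 604800 s of true time the clock registers 604800/1.00308 = 602945.6 s, so it loses 1854 s.

lose 1854 s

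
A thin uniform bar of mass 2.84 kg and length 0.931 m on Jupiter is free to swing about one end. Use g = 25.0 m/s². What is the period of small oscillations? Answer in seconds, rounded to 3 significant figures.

For a physical pendulum T = 2π√(I/(mgd)), with d = 0.4655 m from pivot to centre of mass.
I_cm = mL²/12 = 2.84 × 0.931²/12 = 0.2051 kg·m²; I = I_cm + md² = 0.2051 + 2.84 × 0.4655² = 0.8205 kg·m².
T = 2π√(0.8205/(2.84 × 25.0 × 0.4655)) = 0.990 s.

0.990 s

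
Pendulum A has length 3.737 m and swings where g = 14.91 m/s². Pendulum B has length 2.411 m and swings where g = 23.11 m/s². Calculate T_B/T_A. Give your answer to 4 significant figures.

0.6452

T = 2π√(L/g), so T_B/T_A = √((L_B/g_B)/(L_A/g_A)) = √((2.411/23.11)/(3.737/14.91)) = 0.6452.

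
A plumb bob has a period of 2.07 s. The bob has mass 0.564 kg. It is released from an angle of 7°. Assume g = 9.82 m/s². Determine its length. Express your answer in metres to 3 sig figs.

1.07 m

From T = 2π√(L/g), L = gT²/(4π²) = 9.82 × 2.070²/(4π²) = 1.07 m.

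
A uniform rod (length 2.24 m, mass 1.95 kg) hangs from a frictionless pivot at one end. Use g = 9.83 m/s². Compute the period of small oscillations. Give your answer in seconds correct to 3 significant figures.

For a physical pendulum T = 2π√(I/(mgd)), with d = 1.120 m from pivot to centre of mass.
I_cm = mL²/12 = 1.95 × 2.24²/12 = 0.8154 kg·m²; I = I_cm + md² = 0.8154 + 1.95 × 1.120² = 3.261 kg·m².
T = 2π√(3.261/(1.95 × 9.83 × 1.120)) = 2.45 s.

2.45 s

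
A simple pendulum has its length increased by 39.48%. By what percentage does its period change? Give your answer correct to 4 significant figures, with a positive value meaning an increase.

T ∝ √L, so T'/T = √(1.3948) = 1.1810.
Percentage change in T = (1.1810 − 1) × 100% = 18.10%.

18.10%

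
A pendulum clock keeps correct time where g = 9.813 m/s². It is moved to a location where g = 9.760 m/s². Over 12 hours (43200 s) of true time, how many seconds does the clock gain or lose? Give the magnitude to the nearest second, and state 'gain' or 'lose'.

The clock's period scales as T ∝ 1/√g, so T'/T = √(9.813/9.760) = 1.00271.
In 43200 s of true time the clock registers 43200/1.00271 = 43083.2 s, so it loses 117 s.

lose 117 s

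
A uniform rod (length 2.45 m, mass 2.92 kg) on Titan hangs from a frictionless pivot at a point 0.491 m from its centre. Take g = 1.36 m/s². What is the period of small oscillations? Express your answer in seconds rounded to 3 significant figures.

For a physical pendulum T = 2π√(I/(mgd)), with d = 0.4910 m from pivot to centre of mass.
I_cm = mL²/12 = 2.92 × 2.45²/12 = 1.461 kg·m²; I = I_cm + md² = 1.461 + 2.92 × 0.4910² = 2.165 kg·m².
T = 2π√(2.165/(2.92 × 1.36 × 0.4910)) = 6.62 s.

6.62 s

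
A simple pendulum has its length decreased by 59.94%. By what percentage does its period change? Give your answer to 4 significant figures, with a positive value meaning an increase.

T ∝ √L, so T'/T = √(0.40060) = 0.63293.
Percentage change in T = (0.63293 − 1) × 100% = -36.71%.

-36.71%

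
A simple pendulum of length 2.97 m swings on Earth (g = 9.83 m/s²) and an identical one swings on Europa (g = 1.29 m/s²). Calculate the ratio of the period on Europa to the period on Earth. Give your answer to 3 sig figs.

T ∝ 1/√g, so T₂/T₁ = √(g₁/g₂) = √(9.83/1.29) = 2.76.

2.76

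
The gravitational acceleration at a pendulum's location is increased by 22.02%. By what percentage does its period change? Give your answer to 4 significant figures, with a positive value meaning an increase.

-9.472%

T ∝ 1/√g, so T'/T = 1/√(1.2202) = 0.90528.
Percentage change in T = (0.90528 − 1) × 100% = -9.472%.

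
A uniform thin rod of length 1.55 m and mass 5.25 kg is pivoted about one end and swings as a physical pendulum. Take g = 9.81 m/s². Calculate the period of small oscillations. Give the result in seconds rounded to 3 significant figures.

2.04 s

For a physical pendulum T = 2π√(I/(mgd)), with d = 0.7750 m from pivot to centre of mass.
I_cm = mL²/12 = 5.25 × 1.55²/12 = 1.051 kg·m²; I = I_cm + md² = 1.051 + 5.25 × 0.7750² = 4.204 kg·m².
T = 2π√(4.204/(5.25 × 9.81 × 0.7750)) = 2.04 s.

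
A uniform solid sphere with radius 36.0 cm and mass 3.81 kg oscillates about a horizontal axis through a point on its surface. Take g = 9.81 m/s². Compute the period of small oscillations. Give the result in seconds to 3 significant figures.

1.42 s

I_cm = (2/5)mr² = 0.1975 kg·m². The pivot is at distance d = 0.360 m from the centre of mass.
By the parallel-axis theorem, I = I_cm + md² = 0.1975 + 0.4938 = 0.6913 kg·m².
T = 2π√(I/(mgd)) = 2π√(0.6913/(3.81 × 9.81 × 0.360)) = 1.42 s.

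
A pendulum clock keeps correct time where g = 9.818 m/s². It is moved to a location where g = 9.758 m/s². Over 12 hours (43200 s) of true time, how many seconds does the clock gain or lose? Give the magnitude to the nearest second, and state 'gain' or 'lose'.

lose 132 s

The clock's period scales as T ∝ 1/√g, so T'/T = √(9.818/9.758) = 1.00307.
In 43200 s of true time the clock registers 43200/1.00307 = 43067.8 s, so it loses 132 s.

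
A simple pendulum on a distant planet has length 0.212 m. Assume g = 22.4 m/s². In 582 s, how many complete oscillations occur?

T = 2π√(L/g) = 2π√(0.212/22.4) = 0.6113 s.
Number of complete oscillations = ⌊582/0.6113⌋ = ⌊952.1⌋ = 952.

952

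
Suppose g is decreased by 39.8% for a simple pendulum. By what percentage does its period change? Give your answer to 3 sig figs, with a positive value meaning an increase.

T ∝ 1/√g, so T'/T = 1/√(0.6020) = 1.289.
Percentage change in T = (1.289 − 1) × 100% = 28.9%.

28.9%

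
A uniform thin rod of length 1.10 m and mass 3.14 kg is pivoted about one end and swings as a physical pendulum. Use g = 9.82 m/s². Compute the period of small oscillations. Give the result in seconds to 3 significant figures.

1.72 s

For a physical pendulum T = 2π√(I/(mgd)), with d = 0.5500 m from pivot to centre of mass.
I_cm = mL²/12 = 3.14 × 1.10²/12 = 0.3166 kg·m²; I = I_cm + md² = 0.3166 + 3.14 × 0.5500² = 1.266 kg·m².
T = 2π√(1.266/(3.14 × 9.82 × 0.5500)) = 1.72 s.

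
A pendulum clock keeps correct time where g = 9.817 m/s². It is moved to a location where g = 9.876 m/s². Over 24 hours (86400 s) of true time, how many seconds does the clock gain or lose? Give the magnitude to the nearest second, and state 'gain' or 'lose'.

The clock's period scales as T ∝ 1/√g, so T'/T = √(9.817/9.876) = 0.997008.
In 86400 s of true time the clock registers 86400/0.997008 = 86659.2 s, so it gains 259 s.

gain 259 s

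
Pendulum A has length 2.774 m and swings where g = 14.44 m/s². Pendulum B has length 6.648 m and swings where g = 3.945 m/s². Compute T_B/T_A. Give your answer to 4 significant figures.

T = 2π√(L/g), so T_B/T_A = √((L_B/g_B)/(L_A/g_A)) = √((6.648/3.945)/(2.774/14.44)) = 2.962.

2.962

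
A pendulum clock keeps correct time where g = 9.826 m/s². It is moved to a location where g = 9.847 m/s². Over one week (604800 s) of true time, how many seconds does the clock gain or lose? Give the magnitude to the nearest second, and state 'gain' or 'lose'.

gain 646 s

The clock's period scales as T ∝ 1/√g, so T'/T = √(9.826/9.847) = 0.998933.
In 604800 s of true time the clock registers 604800/0.998933 = 605445.9 s, so it gains 646 s.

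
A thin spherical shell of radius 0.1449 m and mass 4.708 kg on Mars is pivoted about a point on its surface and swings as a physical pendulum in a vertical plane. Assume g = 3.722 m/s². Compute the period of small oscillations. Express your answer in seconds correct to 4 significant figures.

I_cm = (2/3)mr² = 0.065899 kg·m². The pivot is at distance d = 0.1449 m from the centre of mass.
By the parallel-axis theorem, I = I_cm + md² = 0.065899 + 0.098849 = 0.16475 kg·m².
T = 2π√(I/(mgd)) = 2π√(0.16475/(4.708 × 3.722 × 0.1449)) = 1.600 s.

1.600 s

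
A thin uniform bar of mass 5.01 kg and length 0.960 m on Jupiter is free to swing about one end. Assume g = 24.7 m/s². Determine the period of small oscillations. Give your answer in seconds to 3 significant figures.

1.01 s

For a physical pendulum T = 2π√(I/(mgd)), with d = 0.4800 m from pivot to centre of mass.
I_cm = mL²/12 = 5.01 × 0.960²/12 = 0.3848 kg·m²; I = I_cm + md² = 0.3848 + 5.01 × 0.4800² = 1.539 kg·m².
T = 2π√(1.539/(5.01 × 24.7 × 0.4800)) = 1.01 s.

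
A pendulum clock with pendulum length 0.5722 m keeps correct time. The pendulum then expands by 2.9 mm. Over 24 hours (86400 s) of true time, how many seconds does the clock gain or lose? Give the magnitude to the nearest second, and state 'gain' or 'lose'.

T ∝ √L, so T'/T = √(0.57510/0.5722) = 1.00253.
In 86400 s of true time the clock registers 86400/1.00253 = 86181.9 s, so it loses 218 s.

lose 218 s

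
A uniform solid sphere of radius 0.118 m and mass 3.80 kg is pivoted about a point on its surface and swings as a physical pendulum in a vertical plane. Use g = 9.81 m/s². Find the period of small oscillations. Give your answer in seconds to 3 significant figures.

0.815 s

I_cm = (2/5)mr² = 0.02116 kg·m². The pivot is at distance d = 0.118 m from the centre of mass.
By the parallel-axis theorem, I = I_cm + md² = 0.02116 + 0.05291 = 0.07408 kg·m².
T = 2π√(I/(mgd)) = 2π√(0.07408/(3.80 × 9.81 × 0.118)) = 0.815 s.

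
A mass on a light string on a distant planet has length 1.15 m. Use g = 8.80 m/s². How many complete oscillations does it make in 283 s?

T = 2π√(L/g) = 2π√(1.15/8.80) = 2.271 s.
Number of complete oscillations = ⌊283/2.271⌋ = ⌊124.6⌋ = 124.

124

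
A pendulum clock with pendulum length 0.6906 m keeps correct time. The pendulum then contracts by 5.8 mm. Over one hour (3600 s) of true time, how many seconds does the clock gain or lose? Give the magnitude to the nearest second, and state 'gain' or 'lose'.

T ∝ √L, so T'/T = √(0.68480/0.6906) = 0.995792.
In 3600 s of true time the clock registers 3600/0.995792 = 3615.2 s, so it gains 15 s.

gain 15 s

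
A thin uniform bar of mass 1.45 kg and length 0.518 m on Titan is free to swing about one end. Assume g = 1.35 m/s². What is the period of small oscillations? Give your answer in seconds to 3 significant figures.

3.18 s

For a physical pendulum T = 2π√(I/(mgd)), with d = 0.2590 m from pivot to centre of mass.
I_cm = mL²/12 = 1.45 × 0.518²/12 = 0.03242 kg·m²; I = I_cm + md² = 0.03242 + 1.45 × 0.2590² = 0.1297 kg·m².
T = 2π√(0.1297/(1.45 × 1.35 × 0.2590)) = 3.18 s.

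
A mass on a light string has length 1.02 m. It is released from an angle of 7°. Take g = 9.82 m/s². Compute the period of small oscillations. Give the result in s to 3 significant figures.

2.02 s

T = 2π√(L/g) = 2π√(1.02/9.82) = 2π × 0.3223 = 2.02 s.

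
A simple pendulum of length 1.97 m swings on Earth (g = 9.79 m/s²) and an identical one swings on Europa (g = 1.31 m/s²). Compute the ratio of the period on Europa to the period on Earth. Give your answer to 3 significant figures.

2.73

T ∝ 1/√g, so T₂/T₁ = √(g₁/g₂) = √(9.79/1.31) = 2.73.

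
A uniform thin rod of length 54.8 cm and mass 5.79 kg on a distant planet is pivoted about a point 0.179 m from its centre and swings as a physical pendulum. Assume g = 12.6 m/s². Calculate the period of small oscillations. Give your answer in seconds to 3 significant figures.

For a physical pendulum T = 2π√(I/(mgd)), with d = 0.1790 m from pivot to centre of mass.
I_cm = mL²/12 = 5.79 × 0.548²/12 = 0.1449 kg·m²; I = I_cm + md² = 0.1449 + 5.79 × 0.1790² = 0.3304 kg·m².
T = 2π√(0.3304/(5.79 × 12.6 × 0.1790)) = 0.999 s.

0.999 s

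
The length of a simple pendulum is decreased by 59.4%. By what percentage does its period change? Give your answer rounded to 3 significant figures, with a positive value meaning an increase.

-36.3%

T ∝ √L, so T'/T = √(0.4060) = 0.6372.
Percentage change in T = (0.6372 − 1) × 100% = -36.3%.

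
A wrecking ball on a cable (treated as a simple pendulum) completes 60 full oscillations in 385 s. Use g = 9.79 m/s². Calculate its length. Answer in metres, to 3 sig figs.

10.2 m

T = 385/60 = 6.417 s.
From T = 2π√(L/g), L = gT²/(4π²) = 9.79 × 6.417²/(4π²) = 10.2 m.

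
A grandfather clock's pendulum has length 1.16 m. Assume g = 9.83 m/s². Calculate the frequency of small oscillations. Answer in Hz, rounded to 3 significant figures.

0.463 Hz

T = 2π√(L/g) = 2π√(1.16/9.83) = 2.158 s, so f = 1/T = 0.463 Hz.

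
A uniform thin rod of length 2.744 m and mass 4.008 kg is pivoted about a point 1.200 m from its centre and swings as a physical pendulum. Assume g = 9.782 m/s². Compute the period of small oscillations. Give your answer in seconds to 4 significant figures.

2.637 s

For a physical pendulum T = 2π√(I/(mgd)), with d = 1.2000 m from pivot to centre of mass.
I_cm = mL²/12 = 4.008 × 2.744²/12 = 2.5149 kg·m²; I = I_cm + md² = 2.5149 + 4.008 × 1.2000² = 8.2864 kg·m².
T = 2π√(8.2864/(4.008 × 9.782 × 1.2000)) = 2.637 s.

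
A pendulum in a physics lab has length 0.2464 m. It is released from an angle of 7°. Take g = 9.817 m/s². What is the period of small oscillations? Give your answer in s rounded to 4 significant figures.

0.9954 s

T = 2π√(L/g) = 2π√(0.2464/9.817) = 2π × 0.15843 = 0.9954 s.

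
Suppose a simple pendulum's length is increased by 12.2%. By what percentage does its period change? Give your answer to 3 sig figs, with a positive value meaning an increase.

5.92%

T ∝ √L, so T'/T = √(1.122) = 1.059.
Percentage change in T = (1.059 − 1) × 100% = 5.92%.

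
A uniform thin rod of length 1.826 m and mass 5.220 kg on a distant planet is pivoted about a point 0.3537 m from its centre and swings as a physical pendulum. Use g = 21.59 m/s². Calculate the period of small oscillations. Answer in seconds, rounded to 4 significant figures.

1.443 s

For a physical pendulum T = 2π√(I/(mgd)), with d = 0.35370 m from pivot to centre of mass.
I_cm = mL²/12 = 5.220 × 1.826²/12 = 1.4504 kg·m²; I = I_cm + md² = 1.4504 + 5.220 × 0.35370² = 2.1035 kg·m².
T = 2π√(2.1035/(5.220 × 21.59 × 0.35370)) = 1.443 s.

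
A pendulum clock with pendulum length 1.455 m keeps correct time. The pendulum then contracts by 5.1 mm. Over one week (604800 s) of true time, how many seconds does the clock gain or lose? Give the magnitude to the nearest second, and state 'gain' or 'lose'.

T ∝ √L, so T'/T = √(1.44990/1.455) = 0.998246.
In 604800 s of true time the clock registers 604800/0.998246 = 605862.8 s, so it gains 1063 s.

gain 1063 s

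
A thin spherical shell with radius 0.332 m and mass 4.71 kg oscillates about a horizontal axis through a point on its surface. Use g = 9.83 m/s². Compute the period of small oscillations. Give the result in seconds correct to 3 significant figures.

1.49 s

I_cm = (2/3)mr² = 0.3461 kg·m². The pivot is at distance d = 0.332 m from the centre of mass.
By the parallel-axis theorem, I = I_cm + md² = 0.3461 + 0.5192 = 0.8653 kg·m².
T = 2π√(I/(mgd)) = 2π√(0.8653/(4.71 × 9.83 × 0.332)) = 1.49 s.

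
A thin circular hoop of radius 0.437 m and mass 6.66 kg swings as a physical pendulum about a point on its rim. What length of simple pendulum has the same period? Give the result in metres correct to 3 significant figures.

0.874 m

The equivalent simple-pendulum length is L_eq = I/(md), where I is about the pivot and d = 0.4370 m.
I_cm = mR² = 1.272 kg·m², so I = I_cm + md² = 1.272 + 1.272 = 2.544 kg·m².
L_eq = 2.544/(6.66 × 0.4370) = 0.874 m.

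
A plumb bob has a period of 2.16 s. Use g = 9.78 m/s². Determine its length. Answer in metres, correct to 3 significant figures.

1.16 m

From T = 2π√(L/g), L = gT²/(4π²) = 9.78 × 2.160²/(4π²) = 1.16 m.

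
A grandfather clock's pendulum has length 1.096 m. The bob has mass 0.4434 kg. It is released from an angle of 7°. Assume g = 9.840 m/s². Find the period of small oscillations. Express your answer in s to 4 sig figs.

T = 2π√(L/g) = 2π√(1.096/9.840) = 2π × 0.33374 = 2.097 s.

2.097 s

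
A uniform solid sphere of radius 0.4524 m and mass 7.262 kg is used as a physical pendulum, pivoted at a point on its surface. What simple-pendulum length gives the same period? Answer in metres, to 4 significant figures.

The equivalent simple-pendulum length is L_eq = I/(md), where I is about the pivot and d = 0.45240 m.
I_cm = (2/5)mR² = 0.59451 kg·m², so I = I_cm + md² = 0.59451 + 1.4863 = 2.0808 kg·m².
L_eq = 2.0808/(7.262 × 0.45240) = 0.6334 m.

0.6334 m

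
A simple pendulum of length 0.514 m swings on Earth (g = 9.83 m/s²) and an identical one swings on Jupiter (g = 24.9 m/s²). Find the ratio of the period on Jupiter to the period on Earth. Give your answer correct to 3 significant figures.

0.628

T ∝ 1/√g, so T₂/T₁ = √(g₁/g₂) = √(9.83/24.9) = 0.628.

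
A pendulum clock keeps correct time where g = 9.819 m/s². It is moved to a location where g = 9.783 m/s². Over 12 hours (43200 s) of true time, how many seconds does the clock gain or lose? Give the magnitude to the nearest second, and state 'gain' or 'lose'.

The clock's period scales as T ∝ 1/√g, so T'/T = √(9.819/9.783) = 1.00184.
In 43200 s of true time the clock registers 43200/1.00184 = 43120.7 s, so it loses 79 s.

lose 79 s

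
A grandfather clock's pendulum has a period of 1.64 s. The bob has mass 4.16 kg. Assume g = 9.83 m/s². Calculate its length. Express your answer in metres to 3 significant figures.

0.670 m

From T = 2π√(L/g), L = gT²/(4π²) = 9.83 × 1.640²/(4π²) = 0.670 m.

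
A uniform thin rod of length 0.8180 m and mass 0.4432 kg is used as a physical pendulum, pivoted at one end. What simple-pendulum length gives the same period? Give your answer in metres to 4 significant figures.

0.5453 m

The equivalent simple-pendulum length is L_eq = I/(md), where I is about the pivot and d = 0.40900 m.
I_cm = (1/12)mL² = 0.024713 kg·m², so I = I_cm + md² = 0.024713 + 0.074139 = 0.098852 kg·m².
L_eq = 0.098852/(0.4432 × 0.40900) = 0.5453 m.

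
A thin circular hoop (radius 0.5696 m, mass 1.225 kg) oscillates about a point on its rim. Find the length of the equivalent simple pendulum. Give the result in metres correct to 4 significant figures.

The equivalent simple-pendulum length is L_eq = I/(md), where I is about the pivot and d = 0.56960 m.
I_cm = mR² = 0.39744 kg·m², so I = I_cm + md² = 0.39744 + 0.39744 = 0.79489 kg·m².
L_eq = 0.79489/(1.225 × 0.56960) = 1.139 m.

1.139 m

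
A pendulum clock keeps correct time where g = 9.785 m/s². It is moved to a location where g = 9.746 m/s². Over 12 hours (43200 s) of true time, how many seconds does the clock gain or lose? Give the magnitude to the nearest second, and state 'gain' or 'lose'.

The clock's period scales as T ∝ 1/√g, so T'/T = √(9.785/9.746) = 1.00200.
In 43200 s of true time the clock registers 43200/1.00200 = 43113.8 s, so it loses 86 s.

lose 86 s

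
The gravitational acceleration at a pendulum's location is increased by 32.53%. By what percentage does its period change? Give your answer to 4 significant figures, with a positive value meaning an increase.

-13.14%

T ∝ 1/√g, so T'/T = 1/√(1.3253) = 0.86865.
Percentage change in T = (0.86865 − 1) × 100% = -13.14%.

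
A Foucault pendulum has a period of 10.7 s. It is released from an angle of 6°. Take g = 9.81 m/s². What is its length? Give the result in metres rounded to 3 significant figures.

28.4 m

From T = 2π√(L/g), L = gT²/(4π²) = 9.81 × 10.70²/(4π²) = 28.4 m.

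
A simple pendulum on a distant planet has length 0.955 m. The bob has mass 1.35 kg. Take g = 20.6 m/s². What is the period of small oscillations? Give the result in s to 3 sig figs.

T = 2π√(L/g) = 2π√(0.955/20.6) = 2π × 0.2153 = 1.35 s.

1.35 s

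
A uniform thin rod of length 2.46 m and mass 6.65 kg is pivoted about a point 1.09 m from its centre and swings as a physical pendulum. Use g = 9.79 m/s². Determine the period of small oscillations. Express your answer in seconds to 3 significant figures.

For a physical pendulum T = 2π√(I/(mgd)), with d = 1.090 m from pivot to centre of mass.
I_cm = mL²/12 = 6.65 × 2.46²/12 = 3.354 kg·m²; I = I_cm + md² = 3.354 + 6.65 × 1.090² = 11.25 kg·m².
T = 2π√(11.25/(6.65 × 9.79 × 1.090)) = 2.50 s.

2.50 s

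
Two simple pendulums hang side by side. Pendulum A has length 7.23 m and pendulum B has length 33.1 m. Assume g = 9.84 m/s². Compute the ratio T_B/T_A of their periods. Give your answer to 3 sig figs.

2.14

T ∝ √L, so T_B/T_A = √(L_B/L_A) = √(33.1/7.23) = 2.14.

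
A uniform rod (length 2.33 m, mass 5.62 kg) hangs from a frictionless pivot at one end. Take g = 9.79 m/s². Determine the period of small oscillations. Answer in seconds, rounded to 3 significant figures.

For a physical pendulum T = 2π√(I/(mgd)), with d = 1.165 m from pivot to centre of mass.
I_cm = mL²/12 = 5.62 × 2.33²/12 = 2.543 kg·m²; I = I_cm + md² = 2.543 + 5.62 × 1.165² = 10.17 kg·m².
T = 2π√(10.17/(5.62 × 9.79 × 1.165)) = 2.50 s.

2.50 s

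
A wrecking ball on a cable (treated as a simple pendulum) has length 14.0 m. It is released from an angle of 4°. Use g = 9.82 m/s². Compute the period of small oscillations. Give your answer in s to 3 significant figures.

7.50 s

T = 2π√(L/g) = 2π√(14.0/9.82) = 2π × 1.194 = 7.50 s.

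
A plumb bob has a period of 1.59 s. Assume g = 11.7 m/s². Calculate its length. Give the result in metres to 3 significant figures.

From T = 2π√(L/g), L = gT²/(4π²) = 11.7 × 1.590²/(4π²) = 0.749 m.

0.749 m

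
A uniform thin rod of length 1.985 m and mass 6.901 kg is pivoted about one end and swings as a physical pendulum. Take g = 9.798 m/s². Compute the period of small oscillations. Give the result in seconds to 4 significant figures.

2.309 s

For a physical pendulum T = 2π√(I/(mgd)), with d = 0.99250 m from pivot to centre of mass.
I_cm = mL²/12 = 6.901 × 1.985²/12 = 2.2660 kg·m²; I = I_cm + md² = 2.2660 + 6.901 × 0.99250² = 9.0638 kg·m².
T = 2π√(9.0638/(6.901 × 9.798 × 0.99250)) = 2.309 s.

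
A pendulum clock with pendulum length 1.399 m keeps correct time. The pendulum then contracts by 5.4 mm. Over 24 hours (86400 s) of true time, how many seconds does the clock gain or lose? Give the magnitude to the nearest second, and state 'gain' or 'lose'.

T ∝ √L, so T'/T = √(1.39360/1.399) = 0.998068.
In 86400 s of true time the clock registers 86400/0.998068 = 86567.2 s, so it gains 167 s.

gain 167 s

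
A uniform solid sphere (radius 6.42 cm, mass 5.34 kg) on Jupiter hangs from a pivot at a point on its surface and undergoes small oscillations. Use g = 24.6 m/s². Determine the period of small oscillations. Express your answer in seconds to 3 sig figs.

I_cm = (2/5)mr² = 0.008804 kg·m². The pivot is at distance d = 0.0642 m from the centre of mass.
By the parallel-axis theorem, I = I_cm + md² = 0.008804 + 0.02201 = 0.03081 kg·m².
T = 2π√(I/(mgd)) = 2π√(0.03081/(5.34 × 24.6 × 0.0642)) = 0.380 s.

0.380 s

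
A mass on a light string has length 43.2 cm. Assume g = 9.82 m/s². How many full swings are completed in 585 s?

T = 2π√(L/g) = 2π√(0.432/9.82) = 1.318 s.
Number of complete oscillations = ⌊585/1.318⌋ = ⌊443.9⌋ = 443.

443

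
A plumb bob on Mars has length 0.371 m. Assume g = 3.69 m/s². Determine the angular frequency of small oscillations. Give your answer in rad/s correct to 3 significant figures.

3.15 rad/s

ω = √(g/L) = √(3.69/0.371) = 3.15 rad/s.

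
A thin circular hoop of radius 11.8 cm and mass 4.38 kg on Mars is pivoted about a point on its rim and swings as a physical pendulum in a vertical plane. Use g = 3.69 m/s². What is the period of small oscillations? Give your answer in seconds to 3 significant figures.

1.59 s

I_cm = mr² = 0.06099 kg·m². The pivot is at distance d = 0.118 m from the centre of mass.
By the parallel-axis theorem, I = I_cm + md² = 0.06099 + 0.06099 = 0.1220 kg·m².
T = 2π√(I/(mgd)) = 2π√(0.1220/(4.38 × 3.69 × 0.118)) = 1.59 s.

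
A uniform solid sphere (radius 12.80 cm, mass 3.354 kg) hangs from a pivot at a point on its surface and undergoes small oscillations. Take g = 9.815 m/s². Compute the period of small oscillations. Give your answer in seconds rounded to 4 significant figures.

0.8490 s

I_cm = (2/5)mr² = 0.021981 kg·m². The pivot is at distance d = 0.1280 m from the centre of mass.
By the parallel-axis theorem, I = I_cm + md² = 0.021981 + 0.054952 = 0.076933 kg·m².
T = 2π√(I/(mgd)) = 2π√(0.076933/(3.354 × 9.815 × 0.1280)) = 0.8490 s.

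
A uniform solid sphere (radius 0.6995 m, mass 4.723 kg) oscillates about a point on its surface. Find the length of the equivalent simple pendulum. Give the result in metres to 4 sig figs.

The equivalent simple-pendulum length is L_eq = I/(md), where I is about the pivot and d = 0.69950 m.
I_cm = (2/5)mR² = 0.92439 kg·m², so I = I_cm + md² = 0.92439 + 2.3110 = 3.2354 kg·m².
L_eq = 3.2354/(4.723 × 0.69950) = 0.9793 m.

0.9793 m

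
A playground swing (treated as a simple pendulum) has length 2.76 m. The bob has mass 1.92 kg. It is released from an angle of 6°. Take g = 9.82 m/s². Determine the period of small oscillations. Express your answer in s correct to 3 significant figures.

3.33 s

T = 2π√(L/g) = 2π√(2.76/9.82) = 2π × 0.5302 = 3.33 s.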